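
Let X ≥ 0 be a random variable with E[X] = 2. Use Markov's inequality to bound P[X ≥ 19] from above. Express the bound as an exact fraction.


μ = E[X] = 2, a = 19.
Markov: P[X ≥ 19] ≤ μ/a = (2)/19 = 2/19.
Numerically: ≈ 0.105263.
(Since a = 19 > μ = 2.000000, the bound 2/19 is < 1 and informative.)

P[X ≥ 19] ≤ 2/19 ≈ 0.105263.


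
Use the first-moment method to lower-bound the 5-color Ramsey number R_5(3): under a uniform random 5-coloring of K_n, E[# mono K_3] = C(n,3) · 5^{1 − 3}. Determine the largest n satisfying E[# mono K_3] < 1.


We need C(n, 3) · 5^{1 − 3} < 1, i.e. C(n, 3) < 5^{3 − 1} = 25.
Check values of n near the boundary:
  n = 4: C(4, 3) = 4; 4 < 25? YES
  n = 5: C(5, 3) = 10; 10 < 25? YES
  n = 6: C(6, 3) = 20; 20 < 25? YES
  n = 7: C(7, 3) = 35; 35 < 25? NO
  n = 8: C(8, 3) = 56; 56 < 25? NO
  n = 9: C(9, 3) = 84; 84 < 25? NO
The largest n with C(n, 3) < 25 is n = 6 (where E[X] = 4/5 ≈ 0.8000000). Hence R_5(3) > 6, i.e. R_5(3) ≥ 7.

Largest n = 6; hence R_5(3) > 6.


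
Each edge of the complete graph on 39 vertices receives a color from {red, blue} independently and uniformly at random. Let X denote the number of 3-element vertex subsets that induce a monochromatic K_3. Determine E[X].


Let X = Σ_S X_S over the C(39, 3) = 9139 subsets S of size 3, where X_S = 1 if the K_3 on S is monochromatic.
For a fixed S, the K_3 on S has C(3, 2) = 3 edges. P[all 3 edges red] = (1/2)^3, and likewise for blue, so P[monochromatic] = 2·(1/2)^3 = 2^{1 − 3} = 1/4.
By linearity of expectation: E[X] = C(39, 3) · 2^{1 − 3} = 9139 · 1/4 = 9139/4.
Numerically: E[X] ≈ 2284.75000.

E[X] = C(39,3)·2^(1−C(3,2)) = 9139/4 ≈ 2284.75000.


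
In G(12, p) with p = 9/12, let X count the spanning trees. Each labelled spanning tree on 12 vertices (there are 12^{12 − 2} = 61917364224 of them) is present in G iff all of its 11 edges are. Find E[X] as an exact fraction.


K_12 has 12^{12 − 2} = 61917364224 labelled spanning trees.
For each such spanning tree H, let X_H = 1 if all 11 edges of H are present in G. Then P[X_H = 1] = p^{11} = (3/4)^{11} = 177147/4194304.
By linearity: E[X] = Σ_H E[X_H] = 61917364224 · p^{11} = 61917364224 · 177147/4194304 = 10460353203/4.
Numerically: E[X] ≈ 2.62e+09.

E[X] = 61917364224 · (3/4)^{11} = 10460353203/4 ≈ 2.62e+09.


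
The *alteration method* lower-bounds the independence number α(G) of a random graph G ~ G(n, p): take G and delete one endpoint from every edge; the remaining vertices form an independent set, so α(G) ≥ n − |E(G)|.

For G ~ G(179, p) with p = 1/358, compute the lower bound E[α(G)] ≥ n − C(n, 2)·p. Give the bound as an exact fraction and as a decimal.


E[|E(G)|] = C(179, 2)·p = 15931 · (1/358) = 89/2.
E[α(G)] ≥ n − E[|E(G)|] = 179 − 89/2 = 269/2.
Numerically: ≈ 134.500000.
(This is only a lower bound; the true E[α(G)] may be larger.)

E[α(G)] ≥ 269/2 ≈ 134.500000.


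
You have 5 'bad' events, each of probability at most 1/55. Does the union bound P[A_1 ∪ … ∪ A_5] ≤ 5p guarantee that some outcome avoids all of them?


Union bound: P[∪_{i=1}^{5} A_i] ≤ Σ_i P[A_i] ≤ 5·p = 5·(1/55) = 1/11.
Numerically: 1/11 ≈ 0.090909.
Is 1/11 < 1? YES.
Since P[∪ A_i] ≤ 1/11 < 1, the complement has P[∩ A_i^c] ≥ 1 − 1/11 = 10/11 > 0, so some outcome avoids every A_i.

5·p = 1/11 ≈ 0.090909; existence CERTIFIED by the union bound.


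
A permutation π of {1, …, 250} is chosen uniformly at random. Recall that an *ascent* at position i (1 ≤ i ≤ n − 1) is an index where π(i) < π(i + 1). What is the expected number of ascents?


Write X = Σ X_I over i = 1, …, 249, with X_I the indicator of one ascent.
There are 249 indicators.
For each fixed i, the pair (π(i), π(i+1)) is a uniformly random ordered pair of distinct values from {1, …, 250}; by symmetry P[π(i) < π(i+1)] = 1/2.
By linearity: E[X] = 249 · (1/2) = (250 − 1) · (1/2) = 249/2 ≈ 124.500000.

E[X] = 249/2 = 124.500000.


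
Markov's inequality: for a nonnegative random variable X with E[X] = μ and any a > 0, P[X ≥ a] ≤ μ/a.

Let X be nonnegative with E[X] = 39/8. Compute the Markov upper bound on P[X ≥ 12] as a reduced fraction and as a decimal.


μ = E[X] = 39/8, a = 12.
Markov: P[X ≥ 12] ≤ μ/a = (39/8)/12 = 13/32.
Numerically: ≈ 0.4062.
(Since a = 12 > μ = 4.8750, the bound 13/32 is < 1 and informative.)

P[X ≥ 12] ≤ 13/32 ≈ 0.4062.


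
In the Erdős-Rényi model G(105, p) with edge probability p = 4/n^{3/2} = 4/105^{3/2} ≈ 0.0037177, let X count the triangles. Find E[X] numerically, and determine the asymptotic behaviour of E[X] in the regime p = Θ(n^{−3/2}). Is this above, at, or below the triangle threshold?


Number of potential triangles: C(105, 3) = 187460.
Each occurs with probability p³ ≈ (0.0037177)³ ≈ 5.1384026e-08.
By linearity: E[X] = C(105, 3)·p³ ≈ 187460 · 5.1384026e-08 ≈ 0.00963.
Since α = 3/2 > 1, p = c/n^{3/2} = o(1/n) is below the triangle threshold p ~ 1/n. Asymptotically E[X] ~ (c³/6)·n^{3(1−α)} = (4³/6)·n^{-1.5} → 0, so by Markov's inequality G has no triangles w.h.p.

E[X] ≈ 0.00963; in regime p = Θ(1/n^{3/2}) E[X] tends to 0 (below the triangle threshold p ~ 1/n).


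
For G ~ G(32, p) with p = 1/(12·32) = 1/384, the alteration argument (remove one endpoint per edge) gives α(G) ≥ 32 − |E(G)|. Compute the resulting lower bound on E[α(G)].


E[|E(G)|] = C(32, 2)·p = 496 · (1/384) = 31/24.
E[α(G)] ≥ n − E[|E(G)|] = 32 − 31/24 = 737/24.
Numerically: ≈ 30.708333.
(This is only a lower bound; the true E[α(G)] may be larger.)

E[α(G)] ≥ 737/24 ≈ 30.708333.


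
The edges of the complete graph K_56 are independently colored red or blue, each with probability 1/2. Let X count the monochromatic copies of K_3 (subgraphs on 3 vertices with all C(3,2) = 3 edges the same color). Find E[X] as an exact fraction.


Let X = Σ_S X_S over the C(56, 3) = 27720 subsets S of size 3, where X_S = 1 if the K_3 on S is monochromatic.
For a fixed S, the K_3 on S has C(3, 2) = 3 edges. P[all 3 edges red] = (1/2)^3, and likewise for blue, so P[monochromatic] = 2·(1/2)^3 = 2^{1 − 3} = 1/4.
By linearity of expectation: E[X] = C(56, 3) · 2^{1 − 3} = 27720 · 1/4 = 6930.
Numerically: E[X] ≈ 6930.000.

E[X] = C(56,3)·2^(1−C(3,2)) = 6930 ≈ 6930.000.


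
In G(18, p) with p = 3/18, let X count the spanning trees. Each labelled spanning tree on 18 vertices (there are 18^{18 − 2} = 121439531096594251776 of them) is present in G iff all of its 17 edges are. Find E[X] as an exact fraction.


K_18 has 18^{18 − 2} = 121439531096594251776 labelled spanning trees.
For each such spanning tree H, let X_H = 1 if all 17 edges of H are present in G. Then P[X_H = 1] = p^{17} = (1/6)^{17} = 1/16926659444736.
By linearity: E[X] = Σ_H E[X_H] = 121439531096594251776 · p^{17} = 121439531096594251776 · 1/16926659444736 = 14348907/2.
Numerically: E[X] ≈ 7.1745e+06.

E[X] = 121439531096594251776 · (1/6)^{17} = 14348907/2 ≈ 7.1745e+06.


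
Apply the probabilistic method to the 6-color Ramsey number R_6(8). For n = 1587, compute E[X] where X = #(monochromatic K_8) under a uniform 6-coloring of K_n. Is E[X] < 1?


E[X] = C(1587, 8) · 6^{1 − 28} = 980438554550826798570 · 6^{−27} = 980438554550826798570/1023490369077469249536.
As a reduced fraction: E[X] = 54468808586157044365/56860576059859402752 ≈ 0.957936.
Is E[X] < 1? YES.
Since E[X] < 1, there exists a 6-coloring of K_{1587} with no monochromatic K_8; hence R_6(8) > 1587.

E[X] = 54468808586157044365/56860576059859402752 ≈ 0.957936; E[X] < 1, so R_6(8) > 1587.


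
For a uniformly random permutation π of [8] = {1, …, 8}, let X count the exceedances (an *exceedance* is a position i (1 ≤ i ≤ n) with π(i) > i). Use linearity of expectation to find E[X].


Write X = Σ_{i=1}^{8} X_i, where X_i = 1_{π(i) > i}.
For each fixed i, π(i) is uniform over {1, …, 8} (marginal of a uniform permutation), so P[π(i) > i] = (n − i)/n. Summing: Σ_{i=1}^{8} (n − i)/n = (0 + 1 + … + 7)/8 = 8(8 − 1)/(2·8) = (8 − 1)/2.
Hence E[X] = Σ_{i=1}^{8} (8 − i)/8 = 7/2 ≈ 3.50000.

E[X] = 7/2 = 3.50000.


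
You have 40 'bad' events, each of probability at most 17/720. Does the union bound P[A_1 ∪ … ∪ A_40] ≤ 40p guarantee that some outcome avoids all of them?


Union bound: P[∪_{i=1}^{40} A_i] ≤ Σ_i P[A_i] ≤ 40·p = 40·(17/720) = 17/18.
Numerically: 17/18 ≈ 0.9444444.
Is 17/18 < 1? YES.
Since P[∪ A_i] ≤ 17/18 < 1, the complement has P[∩ A_i^c] ≥ 1 − 17/18 = 1/18 > 0, so some outcome avoids every A_i.

40·p = 17/18 ≈ 0.9444444; existence CERTIFIED by the union bound.


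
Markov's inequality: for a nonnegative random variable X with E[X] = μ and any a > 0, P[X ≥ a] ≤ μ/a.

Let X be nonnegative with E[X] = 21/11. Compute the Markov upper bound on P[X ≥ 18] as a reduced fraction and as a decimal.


μ = E[X] = 21/11, a = 18.
Markov: P[X ≥ 18] ≤ μ/a = (21/11)/18 = 7/66.
Numerically: ≈ 0.10606.
(Since a = 18 > μ = 1.90909, the bound 7/66 is < 1 and informative.)

P[X ≥ 18] ≤ 7/66 ≈ 0.10606.


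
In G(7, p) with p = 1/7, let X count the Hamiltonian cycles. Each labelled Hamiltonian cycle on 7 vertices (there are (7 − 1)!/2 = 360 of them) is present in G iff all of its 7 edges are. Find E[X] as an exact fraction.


K_7 has (7 − 1)!/2 = 360 labelled Hamiltonian cycles.
For each such Hamiltonian cycle H, let X_H = 1 if all 7 edges of H are present in G. Then P[X_H = 1] = p^{7} = (1/7)^{7} = 1/823543.
By linearity: E[X] = Σ_H E[X_H] = 360 · p^{7} = 360 · 1/823543 = 360/823543.
Numerically: E[X] ≈ 0.0004371.

E[X] = 360 · (1/7)^{7} = 360/823543 ≈ 0.0004371.


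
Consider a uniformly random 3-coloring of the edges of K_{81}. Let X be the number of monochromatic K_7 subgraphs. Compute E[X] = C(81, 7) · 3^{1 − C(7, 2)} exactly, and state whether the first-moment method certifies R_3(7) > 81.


E[X] = C(81, 7) · 3^{1 − 21} = 3477216600 · 3^{−20} = 3477216600/3486784401.
As a reduced fraction: E[X] = 42928600/43046721 ≈ 0.99726.
Is E[X] < 1? YES.
Since E[X] < 1, there exists a 3-coloring of K_{81} with no monochromatic K_7; hence R_3(7) > 81.

E[X] = 42928600/43046721 ≈ 0.99726; E[X] < 1, so R_3(7) > 81.


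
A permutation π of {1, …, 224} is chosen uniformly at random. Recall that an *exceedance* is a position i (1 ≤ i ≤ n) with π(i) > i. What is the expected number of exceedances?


Write X = Σ_{i=1}^{224} X_i, where X_i = 1_{π(i) > i}.
For each fixed i, π(i) is uniform over {1, …, 224} (marginal of a uniform permutation), so P[π(i) > i] = (n − i)/n. Summing: Σ_{i=1}^{224} (n − i)/n = (0 + 1 + … + 223)/224 = 224(224 − 1)/(2·224) = (224 − 1)/2.
Hence E[X] = Σ_{i=1}^{224} (224 − i)/224 = 223/2 ≈ 111.5000.

E[X] = 223/2 = 111.5000.


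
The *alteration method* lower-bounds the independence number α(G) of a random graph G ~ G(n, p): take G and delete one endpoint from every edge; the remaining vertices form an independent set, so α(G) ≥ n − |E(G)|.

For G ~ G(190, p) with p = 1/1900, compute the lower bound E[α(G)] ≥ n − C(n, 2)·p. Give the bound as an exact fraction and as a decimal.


E[|E(G)|] = C(190, 2)·p = 17955 · (1/1900) = 189/20.
E[α(G)] ≥ n − E[|E(G)|] = 190 − 189/20 = 3611/20.
Numerically: ≈ 180.5500.
(This is only a lower bound; the true E[α(G)] may be larger.)

E[α(G)] ≥ 3611/20 ≈ 180.5500.


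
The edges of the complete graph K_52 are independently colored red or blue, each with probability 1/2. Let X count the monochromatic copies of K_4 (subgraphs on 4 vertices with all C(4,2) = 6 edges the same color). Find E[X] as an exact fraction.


Let X = Σ_S X_S over the C(52, 4) = 270725 subsets S of size 4, where X_S = 1 if the K_4 on S is monochromatic.
For a fixed S, the K_4 on S has C(4, 2) = 6 edges. P[all 6 edges red] = (1/2)^6, and likewise for blue, so P[monochromatic] = 2·(1/2)^6 = 2^{1 − 6} = 1/32.
By linearity: E[X] = C(52, 4) · 2^{1 − 6} = 270725 · 1/32 = 270725/32.
Numerically: E[X] ≈ 8460.1562.

E[X] = C(52,4)·2^(1−C(4,2)) = 270725/32 ≈ 8460.1562.


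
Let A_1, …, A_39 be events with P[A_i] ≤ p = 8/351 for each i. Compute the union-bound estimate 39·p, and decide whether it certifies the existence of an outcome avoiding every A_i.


Union bound: P[∪_{i=1}^{39} A_i] ≤ Σ_i P[A_i] ≤ 39·p = 39·(8/351) = 8/9.
Numerically: 8/9 ≈ 0.8889.
Is 8/9 < 1? YES.
Since P[∪ A_i] ≤ 8/9 < 1, the complement has P[∩ A_i^c] ≥ 1 − 8/9 = 1/9 > 0, so some outcome avoids every A_i.

39·p = 8/9 ≈ 0.8889; existence CERTIFIED by the union bound.


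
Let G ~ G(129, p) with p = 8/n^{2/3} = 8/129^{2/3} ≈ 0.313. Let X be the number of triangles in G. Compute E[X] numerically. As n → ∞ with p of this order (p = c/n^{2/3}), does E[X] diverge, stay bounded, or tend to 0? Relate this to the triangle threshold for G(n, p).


Number of potential triangles: C(129, 3) = 349504.
Each occurs with probability p³ ≈ (0.313)³ ≈ 3.07674e-02.
By linearity: E[X] = C(129, 3)·p³ ≈ 349504 · 3.07674e-02 ≈ 10753.323.
Since α = 2/3 < 1, p = c/n^{2/3} ≫ 1/n is above the triangle threshold p ~ 1/n. Asymptotically E[X] ~ (c³/6)·n^{3(1−α)} = (8³/6)·n^{1} → ∞; triangles are abundant w.h.p.

E[X] ≈ 10753.323; in regime p = Θ(1/n^{2/3}) E[X] diverges (above the triangle threshold p ~ 1/n).


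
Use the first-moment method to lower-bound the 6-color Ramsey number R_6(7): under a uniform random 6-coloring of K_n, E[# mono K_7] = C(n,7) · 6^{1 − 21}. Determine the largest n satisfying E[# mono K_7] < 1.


We need C(n, 7) · 6^{1 − 21} < 1, i.e. C(n, 7) < 6^{21 − 1} = 3656158440062976.
Check values of n near the boundary:
  n = 567: C(567, 7) = 3601671315933933; 3601671315933933 < 3656158440062976? YES
  n = 568: C(568, 7) = 3646611956239704; 3646611956239704 < 3656158440062976? YES
  n = 569: C(569, 7) = 3692032389858348; 3692032389858348 < 3656158440062976? NO
  n = 570: C(570, 7) = 3737936877831720; 3737936877831720 < 3656158440062976? NO
  n = 571: C(571, 7) = 3784329711421830; 3784329711421830 < 3656158440062976? NO
The largest n with C(n, 7) < 3656158440062976 is n = 568 (where E[X] = 16882462760369/16926659444736 ≈ 0.9974). Hence R_6(7) > 568, i.e. R_6(7) ≥ 569.

Largest n = 568; hence R_6(7) > 568.


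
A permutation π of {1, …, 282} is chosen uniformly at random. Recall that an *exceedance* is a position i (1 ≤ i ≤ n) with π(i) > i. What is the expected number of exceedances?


Write X = Σ_{i=1}^{282} X_i, where X_i = 1_{π(i) > i}.
For each fixed i, π(i) is uniform over {1, …, 282} (marginal of a uniform permutation), so P[π(i) > i] = (n − i)/n. Summing: Σ_{i=1}^{282} (n − i)/n = (0 + 1 + … + 281)/282 = 282(282 − 1)/(2·282) = (282 − 1)/2.
Hence E[X] = Σ_{i=1}^{282} (282 − i)/282 = 281/2 ≈ 140.500000.

E[X] = 281/2 = 140.500000.


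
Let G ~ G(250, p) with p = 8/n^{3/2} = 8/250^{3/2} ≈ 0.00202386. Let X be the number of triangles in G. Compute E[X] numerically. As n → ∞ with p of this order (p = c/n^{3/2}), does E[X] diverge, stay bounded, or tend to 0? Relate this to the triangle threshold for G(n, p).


Number of potential triangles: C(250, 3) = 2573000.
Each occurs with probability p³ ≈ (0.00202386)³ ≈ 8.28972115e-09.
By linearity: E[X] = C(250, 3)·p³ ≈ 2573000 · 8.28972115e-09 ≈ 0.021329.
Since α = 3/2 > 1, p = c/n^{3/2} = o(1/n) is below the triangle threshold p ~ 1/n. Asymptotically E[X] ~ (c³/6)·n^{3(1−α)} = (8³/6)·n^{-1.5} → 0, so by Markov's inequality G has no triangles w.h.p.

E[X] ≈ 0.021329; in regime p = Θ(1/n^{3/2}) E[X] tends to 0 (below the triangle threshold p ~ 1/n).


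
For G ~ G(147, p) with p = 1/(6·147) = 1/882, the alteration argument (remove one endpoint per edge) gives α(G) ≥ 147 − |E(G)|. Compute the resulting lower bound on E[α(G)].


E[|E(G)|] = C(147, 2)·p = 10731 · (1/882) = 73/6.
E[α(G)] ≥ n − E[|E(G)|] = 147 − 73/6 = 809/6.
Numerically: ≈ 134.833.
(This is only a lower bound; the true E[α(G)] may be larger.)

E[α(G)] ≥ 809/6 ≈ 134.833.


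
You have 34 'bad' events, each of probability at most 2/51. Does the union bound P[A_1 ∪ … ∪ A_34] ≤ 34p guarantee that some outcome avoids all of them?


Union bound: P[∪_{i=1}^{34} A_i] ≤ Σ_i P[A_i] ≤ 34·p = 34·(2/51) = 4/3.
Numerically: 4/3 ≈ 1.3333333.
Is 4/3 < 1? NO.
Since the bound 4/3 is ≥ 1, the union bound is uninformative here; it does NOT by itself certify existence.

34·p = 4/3 ≈ 1.3333333; existence NOT certified by the union bound.


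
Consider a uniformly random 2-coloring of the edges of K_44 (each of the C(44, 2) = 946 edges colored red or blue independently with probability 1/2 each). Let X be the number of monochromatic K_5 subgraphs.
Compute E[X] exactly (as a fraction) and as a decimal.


Let X = Σ_S X_S over the C(44, 5) = 1086008 subsets S of size 5, where X_S = 1 if the K_5 on S is monochromatic.
For a fixed S, the K_5 on S has C(5, 2) = 10 edges. P[all 10 edges red] = (1/2)^10, and likewise for blue, so P[monochromatic] = 2·(1/2)^10 = 2^{1 − 10} = 1/512.
By linearity of expectation: E[X] = C(44, 5) · 2^{1 − 10} = 1086008 · 1/512 = 135751/64.
Numerically: E[X] ≈ 2121.10938.

E[X] = C(44,5)·2^(1−C(5,2)) = 135751/64 ≈ 2121.10938.


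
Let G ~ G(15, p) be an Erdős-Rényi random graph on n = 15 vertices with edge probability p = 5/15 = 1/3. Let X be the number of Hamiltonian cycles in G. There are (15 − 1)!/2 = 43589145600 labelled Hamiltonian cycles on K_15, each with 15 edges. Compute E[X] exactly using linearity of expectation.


K_15 has (15 − 1)!/2 = 43589145600 labelled Hamiltonian cycles.
For each such Hamiltonian cycle H, let X_H = 1 if all 15 edges of H are present in G. Then P[X_H = 1] = p^{15} = (1/3)^{15} = 1/14348907.
By linearity: E[X] = Σ_H E[X_H] = 43589145600 · p^{15} = 43589145600 · 1/14348907 = 179379200/59049.
Numerically: E[X] ≈ 3038.

E[X] = 43589145600 · (1/3)^{15} = 179379200/59049 ≈ 3038.


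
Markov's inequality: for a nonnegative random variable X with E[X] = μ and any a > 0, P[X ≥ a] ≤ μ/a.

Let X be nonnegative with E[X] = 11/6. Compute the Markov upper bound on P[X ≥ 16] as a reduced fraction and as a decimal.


μ = E[X] = 11/6, a = 16.
Markov: P[X ≥ 16] ≤ μ/a = (11/6)/16 = 11/96.
Numerically: ≈ 0.115.
(Since a = 16 > μ = 1.833, the bound 11/96 is < 1 and informative.)

P[X ≥ 16] ≤ 11/96 ≈ 0.115.


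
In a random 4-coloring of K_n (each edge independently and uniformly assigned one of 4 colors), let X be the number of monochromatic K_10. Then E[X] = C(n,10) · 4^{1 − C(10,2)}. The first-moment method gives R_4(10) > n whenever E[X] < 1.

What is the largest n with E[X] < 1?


We need C(n, 10) · 4^{1 − 45} < 1, i.e. C(n, 10) < 4^{45 − 1} = 309485009821345068724781056.
Check values of n near the boundary:
  n = 2019: C(2019, 10) = 303322949179835278009229628; 303322949179835278009229628 < 309485009821345068724781056? YES
  n = 2020: C(2020, 10) = 304832018578739931133653656; 304832018578739931133653656 < 309485009821345068724781056? YES
  n = 2021: C(2021, 10) = 306347841644770462864800616; 306347841644770462864800616 < 309485009821345068724781056? YES
  n = 2022: C(2022, 10) = 307870445231474093395937796; 307870445231474093395937796 < 309485009821345068724781056? YES
  n = 2023: C(2023, 10) = 309399856285778485315440716; 309399856285778485315440716 < 309485009821345068724781056? YES
  n = 2024: C(2024, 10) = 310936101848269937576192656; 310936101848269937576192656 < 309485009821345068724781056? NO
  n = 2025: C(2025, 10) = 312479209053472269772600560; 312479209053472269772600560 < 309485009821345068724781056? NO
  n = 2026: C(2026, 10) = 314029205130126398094885285; 314029205130126398094885285 < 309485009821345068724781056? NO
The largest n with C(n, 10) < 309485009821345068724781056 is n = 2023 (where E[X] = 77349964071444621328860179/77371252455336267181195264 ≈ 1.000). Hence R_4(10) > 2023, i.e. R_4(10) ≥ 2024.

Largest n = 2023; hence R_4(10) > 2023.


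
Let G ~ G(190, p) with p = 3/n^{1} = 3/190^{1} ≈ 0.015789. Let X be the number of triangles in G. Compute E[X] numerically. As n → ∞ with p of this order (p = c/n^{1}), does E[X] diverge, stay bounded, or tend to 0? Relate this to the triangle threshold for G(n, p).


Number of potential triangles: C(190, 3) = 1125180.
Each occurs with probability p³ ≈ (0.015789)³ ≈ 3.9364339e-06.
By linearity: E[X] = C(190, 3)·p³ ≈ 1125180 · 3.9364339e-06 ≈ 4.42920.
Here α = 1, so p = 3/n is exactly at the triangle threshold p ~ 1/n. Asymptotically E[X] → c³/6 = 3³/6 = 9/2 ≈ 4.50000, a bounded constant. In this regime the triangle count is asymptotically Poisson(c³/6).

E[X] ≈ 4.42920; in regime p = Θ(1/n^{1}) E[X] stays bounded (at the triangle threshold p ~ 1/n).


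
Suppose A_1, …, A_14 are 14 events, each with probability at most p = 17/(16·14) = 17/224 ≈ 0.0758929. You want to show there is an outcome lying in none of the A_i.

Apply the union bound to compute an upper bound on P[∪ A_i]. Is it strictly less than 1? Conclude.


Union bound: P[∪_{i=1}^{14} A_i] ≤ Σ_i P[A_i] ≤ 14·p = 14·(17/224) = 17/16.
Numerically: 17/16 ≈ 1.0625000.
Is 17/16 < 1? NO.
Since the bound 17/16 is ≥ 1, the union bound is uninformative here; it does NOT by itself certify existence.

14·p = 17/16 ≈ 1.0625000; existence NOT certified by the union bound.


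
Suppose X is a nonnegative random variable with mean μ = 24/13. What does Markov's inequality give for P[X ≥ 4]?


μ = E[X] = 24/13, a = 4.
Markov: P[X ≥ 4] ≤ μ/a = (24/13)/4 = 6/13.
Numerically: ≈ 0.462.
(Since a = 4 > μ = 1.846, the bound 6/13 is < 1 and informative.)

P[X ≥ 4] ≤ 6/13 ≈ 0.462.


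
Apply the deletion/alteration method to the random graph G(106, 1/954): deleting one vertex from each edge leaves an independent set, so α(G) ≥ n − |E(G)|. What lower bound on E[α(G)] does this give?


E[|E(G)|] = C(106, 2)·p = 5565 · (1/954) = 35/6.
E[α(G)] ≥ n − E[|E(G)|] = 106 − 35/6 = 601/6.
Numerically: ≈ 100.166667.
(This is only a lower bound; the true E[α(G)] may be larger.)

E[α(G)] ≥ 601/6 ≈ 100.166667.


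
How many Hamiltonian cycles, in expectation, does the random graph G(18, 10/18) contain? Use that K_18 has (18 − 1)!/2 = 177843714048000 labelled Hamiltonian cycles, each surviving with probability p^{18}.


K_18 has (18 − 1)!/2 = 177843714048000 labelled Hamiltonian cycles.
For each such Hamiltonian cycle H, let X_H = 1 if all 18 edges of H are present in G. Then P[X_H = 1] = p^{18} = (5/9)^{18} = 3814697265625/150094635296999121.
Summing the indicators: E[X] = Σ_H E[X_H] = 177843714048000 · p^{18} = 177843714048000 · 3814697265625/150094635296999121 = 930617187500000000000000/205891132094649.
Numerically: E[X] ≈ 4.5199e+09.

E[X] = 177843714048000 · (5/9)^{18} = 930617187500000000000000/205891132094649 ≈ 4.5199e+09.


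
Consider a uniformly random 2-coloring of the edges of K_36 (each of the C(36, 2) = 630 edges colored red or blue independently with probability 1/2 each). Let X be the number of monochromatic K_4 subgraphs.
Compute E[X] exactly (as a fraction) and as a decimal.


Let X = Σ_S X_S over the C(36, 4) = 58905 subsets S of size 4, where X_S = 1 if the K_4 on S is monochromatic.
For a fixed S, the K_4 on S has C(4, 2) = 6 edges. P[all 6 edges red] = (1/2)^6, and likewise for blue, so P[monochromatic] = 2·(1/2)^6 = 2^{1 − 6} = 1/32.
Summing: E[X] = C(36, 4) · 2^{1 − 6} = 58905 · 1/32 = 58905/32.
Numerically: E[X] ≈ 1840.781.

E[X] = C(36,4)·2^(1−C(4,2)) = 58905/32 ≈ 1840.781.


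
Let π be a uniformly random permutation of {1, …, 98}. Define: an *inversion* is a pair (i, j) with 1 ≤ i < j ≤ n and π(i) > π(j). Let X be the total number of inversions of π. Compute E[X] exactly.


Write X = Σ X_I over the C(98, 2) = 4753 pairs i < j, with X_I the indicator of one inversion.
There are 4753 indicators.
For each fixed pair i < j, the values π(i) and π(j) are two distinct elements of {1, …, 98} in uniformly random order; by symmetry P[π(i) > π(j)] = 1/2.
By linearity: E[X] = 4753 · (1/2) = C(98, 2) · (1/2) = 4753/2 = 4753/2 ≈ 2376.500.

E[X] = 4753/2 = 2376.500.


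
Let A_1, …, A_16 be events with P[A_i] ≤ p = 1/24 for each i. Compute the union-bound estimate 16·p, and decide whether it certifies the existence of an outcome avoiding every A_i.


Union bound: P[∪_{i=1}^{16} A_i] ≤ Σ_i P[A_i] ≤ 16·p = 16·(1/24) = 2/3.
Numerically: 2/3 ≈ 0.667.
Is 2/3 < 1? YES.
Since P[∪ A_i] ≤ 2/3 < 1, the complement has P[∩ A_i^c] ≥ 1 − 2/3 = 1/3 > 0, so some outcome avoids every A_i.

16·p = 2/3 ≈ 0.667; existence CERTIFIED by the union bound.


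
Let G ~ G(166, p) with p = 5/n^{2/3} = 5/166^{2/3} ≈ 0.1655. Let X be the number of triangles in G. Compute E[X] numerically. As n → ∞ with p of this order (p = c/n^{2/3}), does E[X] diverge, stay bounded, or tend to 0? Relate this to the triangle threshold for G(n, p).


Number of potential triangles: C(166, 3) = 748660.
Each occurs with probability p³ ≈ (0.1655)³ ≈ 4.536217e-03.
By linearity: E[X] = C(166, 3)·p³ ≈ 748660 · 4.536217e-03 ≈ 3396.0843.
Since α = 2/3 < 1, p = c/n^{2/3} ≫ 1/n is above the triangle threshold p ~ 1/n. Asymptotically E[X] ~ (c³/6)·n^{3(1−α)} = (5³/6)·n^{1} → ∞; triangles are abundant w.h.p.

E[X] ≈ 3396.0843; in regime p = Θ(1/n^{2/3}) E[X] diverges (above the triangle threshold p ~ 1/n).


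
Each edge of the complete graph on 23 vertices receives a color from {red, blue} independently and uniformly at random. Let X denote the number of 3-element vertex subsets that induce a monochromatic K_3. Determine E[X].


Let X = Σ_S X_S over the C(23, 3) = 1771 subsets S of size 3, where X_S = 1 if the K_3 on S is monochromatic.
For a fixed S, the K_3 on S has C(3, 2) = 3 edges. P[all 3 edges red] = (1/2)^3, and likewise for blue, so P[monochromatic] = 2·(1/2)^3 = 2^{1 − 3} = 1/4.
Summing: E[X] = C(23, 3) · 2^{1 − 3} = 1771 · 1/4 = 1771/4.
Numerically: E[X] ≈ 442.750.

E[X] = C(23,3)·2^(1−C(3,2)) = 1771/4 ≈ 442.750.


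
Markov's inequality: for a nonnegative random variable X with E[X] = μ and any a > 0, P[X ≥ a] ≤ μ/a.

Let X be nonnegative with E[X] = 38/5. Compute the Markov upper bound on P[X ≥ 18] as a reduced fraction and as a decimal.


μ = E[X] = 38/5, a = 18.
Markov: P[X ≥ 18] ≤ μ/a = (38/5)/18 = 19/45.
Numerically: ≈ 0.42222.
(Since a = 18 > μ = 7.60000, the bound 19/45 is < 1 and informative.)

P[X ≥ 18] ≤ 19/45 ≈ 0.42222.


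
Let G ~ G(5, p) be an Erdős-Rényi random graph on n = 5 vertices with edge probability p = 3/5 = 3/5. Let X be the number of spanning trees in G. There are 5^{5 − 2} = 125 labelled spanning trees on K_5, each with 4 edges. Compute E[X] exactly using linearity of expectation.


K_5 has 5^{5 − 2} = 125 labelled spanning trees.
For each such spanning tree H, let X_H = 1 if all 4 edges of H are present in G. Then P[X_H = 1] = p^{4} = (3/5)^{4} = 81/625.
By linearity of expectation: E[X] = Σ_H E[X_H] = 125 · p^{4} = 125 · 81/625 = 81/5.
Numerically: E[X] ≈ 16.2.

E[X] = 125 · (3/5)^{4} = 81/5 ≈ 16.2.


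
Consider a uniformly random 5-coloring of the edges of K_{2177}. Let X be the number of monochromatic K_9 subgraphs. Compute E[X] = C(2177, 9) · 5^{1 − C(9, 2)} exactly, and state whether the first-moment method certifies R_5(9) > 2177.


E[X] = C(2177, 9) · 5^{1 − 36} = 2976951400847999984172400 · 5^{−35} = 2976951400847999984172400/2910383045673370361328125.
As a reduced fraction: E[X] = 119078056033919999366896/116415321826934814453125 ≈ 1.02287.
Is E[X] < 1? NO.
Since E[X] ≥ 1, the first-moment bound is inconclusive at n = 2177; it does NOT by itself certify R_5(9) > 2177.

E[X] = 119078056033919999366896/116415321826934814453125 ≈ 1.02287; E[X] ≥ 1; first-moment method inconclusive here.


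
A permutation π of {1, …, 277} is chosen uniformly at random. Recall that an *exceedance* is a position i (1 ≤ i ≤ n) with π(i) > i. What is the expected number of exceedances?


Write X = Σ_{i=1}^{277} X_i, where X_i = 1_{π(i) > i}.
For each fixed i, π(i) is uniform over {1, …, 277} (marginal of a uniform permutation), so P[π(i) > i] = (n − i)/n. Summing: Σ_{i=1}^{277} (n − i)/n = (0 + 1 + … + 276)/277 = 277(277 − 1)/(2·277) = (277 − 1)/2.
Hence E[X] = Σ_{i=1}^{277} (277 − i)/277 = 138 ≈ 138.000.

E[X] = 138 = 138.000.


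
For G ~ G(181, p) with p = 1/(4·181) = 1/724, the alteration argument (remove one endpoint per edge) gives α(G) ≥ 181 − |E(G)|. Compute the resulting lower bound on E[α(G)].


E[|E(G)|] = C(181, 2)·p = 16290 · (1/724) = 45/2.
E[α(G)] ≥ n − E[|E(G)|] = 181 − 45/2 = 317/2.
Numerically: ≈ 158.500.
(This is only a lower bound; the true E[α(G)] may be larger.)

E[α(G)] ≥ 317/2 ≈ 158.500.


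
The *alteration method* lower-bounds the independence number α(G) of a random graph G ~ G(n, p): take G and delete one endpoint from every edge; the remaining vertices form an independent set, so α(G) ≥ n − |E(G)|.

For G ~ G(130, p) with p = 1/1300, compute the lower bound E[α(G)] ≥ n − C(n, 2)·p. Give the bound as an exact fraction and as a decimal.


E[|E(G)|] = C(130, 2)·p = 8385 · (1/1300) = 129/20.
E[α(G)] ≥ n − E[|E(G)|] = 130 − 129/20 = 2471/20.
Numerically: ≈ 123.5500.
(This is only a lower bound; the true E[α(G)] may be larger.)

E[α(G)] ≥ 2471/20 ≈ 123.5500.


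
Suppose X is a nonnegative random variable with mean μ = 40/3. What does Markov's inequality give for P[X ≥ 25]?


μ = E[X] = 40/3, a = 25.
Markov: P[X ≥ 25] ≤ μ/a = (40/3)/25 = 8/15.
Numerically: ≈ 0.5333.
(Since a = 25 > μ = 13.3333, the bound 8/15 is < 1 and informative.)

P[X ≥ 25] ≤ 8/15 ≈ 0.5333.


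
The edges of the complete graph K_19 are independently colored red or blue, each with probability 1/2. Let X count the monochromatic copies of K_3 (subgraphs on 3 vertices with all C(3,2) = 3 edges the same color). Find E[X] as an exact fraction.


Let X = Σ_S X_S over the C(19, 3) = 969 subsets S of size 3, where X_S = 1 if the K_3 on S is monochromatic.
For a fixed S, the K_3 on S has C(3, 2) = 3 edges. P[all 3 edges red] = (1/2)^3, and likewise for blue, so P[monochromatic] = 2·(1/2)^3 = 2^{1 − 3} = 1/4.
By linearity: E[X] = C(19, 3) · 2^{1 − 3} = 969 · 1/4 = 969/4.
Numerically: E[X] ≈ 242.250.

E[X] = C(19,3)·2^(1−C(3,2)) = 969/4 ≈ 242.250.


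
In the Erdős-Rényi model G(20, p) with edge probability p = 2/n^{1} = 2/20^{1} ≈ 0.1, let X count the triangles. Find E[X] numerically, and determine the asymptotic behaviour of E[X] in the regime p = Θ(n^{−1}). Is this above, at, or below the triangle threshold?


Number of potential triangles: C(20, 3) = 1140.
Each occurs with probability p³ ≈ (0.1)³ ≈ 1.00000000e-03.
By linearity: E[X] = C(20, 3)·p³ ≈ 1140 · 1.00000000e-03 ≈ 1.140000.
Here α = 1, so p = 2/n is exactly at the triangle threshold p ~ 1/n. Asymptotically E[X] → c³/6 = 2³/6 = 4/3 ≈ 1.333333, a bounded constant. In this regime the triangle count is asymptotically Poisson(c³/6).

E[X] ≈ 1.140000; in regime p = Θ(1/n^{1}) E[X] stays bounded (at the triangle threshold p ~ 1/n).


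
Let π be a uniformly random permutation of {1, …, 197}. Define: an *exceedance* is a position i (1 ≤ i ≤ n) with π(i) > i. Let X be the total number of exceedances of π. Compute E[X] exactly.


Write X = Σ_{i=1}^{197} X_i, where X_i = 1_{π(i) > i}.
For each fixed i, π(i) is uniform over {1, …, 197} (marginal of a uniform permutation), so P[π(i) > i] = (n − i)/n. Summing: Σ_{i=1}^{197} (n − i)/n = (0 + 1 + … + 196)/197 = 197(197 − 1)/(2·197) = (197 − 1)/2.
Hence E[X] = Σ_{i=1}^{197} (197 − i)/197 = 98 ≈ 98.000.

E[X] = 98 = 98.000.


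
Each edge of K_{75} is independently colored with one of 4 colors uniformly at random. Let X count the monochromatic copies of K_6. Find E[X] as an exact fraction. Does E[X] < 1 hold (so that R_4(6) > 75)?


E[X] = C(75, 6) · 4^{1 − 15} = 201359550 · 4^{−14} = 201359550/268435456.
As a reduced fraction: E[X] = 100679775/134217728 ≈ 0.750123.
Is E[X] < 1? YES.
Since E[X] < 1, there exists a 4-coloring of K_{75} with no monochromatic K_6; hence R_4(6) > 75.

E[X] = 100679775/134217728 ≈ 0.750123; E[X] < 1, so R_4(6) > 75.


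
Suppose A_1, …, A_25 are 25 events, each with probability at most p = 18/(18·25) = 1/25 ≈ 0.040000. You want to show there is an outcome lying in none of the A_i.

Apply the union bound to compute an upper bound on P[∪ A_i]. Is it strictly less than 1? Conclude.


Union bound: P[∪_{i=1}^{25} A_i] ≤ Σ_i P[A_i] ≤ 25·p = 25·(1/25) = 1.
Numerically: 1 ≈ 1.000000.
Is 1 < 1? NO.
Since the bound 1 is ≥ 1, the union bound is uninformative here; it does NOT by itself certify existence.

25·p = 1 ≈ 1.000000; existence NOT certified by the union bound.


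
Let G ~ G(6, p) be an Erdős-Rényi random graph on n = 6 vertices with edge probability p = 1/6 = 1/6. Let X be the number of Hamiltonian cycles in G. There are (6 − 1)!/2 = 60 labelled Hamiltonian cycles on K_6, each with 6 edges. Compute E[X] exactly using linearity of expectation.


K_6 has (6 − 1)!/2 = 60 labelled Hamiltonian cycles.
For each such Hamiltonian cycle H, let X_H = 1 if all 6 edges of H are present in G. Then P[X_H = 1] = p^{6} = (1/6)^{6} = 1/46656.
Summing the indicators: E[X] = Σ_H E[X_H] = 60 · p^{6} = 60 · 1/46656 = 5/3888.
Numerically: E[X] ≈ 0.001286.

E[X] = 60 · (1/6)^{6} = 5/3888 ≈ 0.001286.


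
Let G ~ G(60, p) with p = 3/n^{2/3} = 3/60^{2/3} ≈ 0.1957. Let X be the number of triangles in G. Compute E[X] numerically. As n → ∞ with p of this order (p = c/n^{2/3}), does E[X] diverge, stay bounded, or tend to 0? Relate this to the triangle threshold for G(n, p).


Number of potential triangles: C(60, 3) = 34220.
Each occurs with probability p³ ≈ (0.1957)³ ≈ 7.500000e-03.
By linearity: E[X] = C(60, 3)·p³ ≈ 34220 · 7.500000e-03 ≈ 256.6500.
Since α = 2/3 < 1, p = c/n^{2/3} ≫ 1/n is above the triangle threshold p ~ 1/n. Asymptotically E[X] ~ (c³/6)·n^{3(1−α)} = (3³/6)·n^{1} → ∞; triangles are abundant w.h.p.

E[X] ≈ 256.6500; in regime p = Θ(1/n^{2/3}) E[X] diverges (above the triangle threshold p ~ 1/n).


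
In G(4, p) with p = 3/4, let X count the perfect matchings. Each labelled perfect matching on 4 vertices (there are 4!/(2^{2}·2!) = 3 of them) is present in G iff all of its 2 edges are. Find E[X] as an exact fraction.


K_4 has 4!/(2^{2}·2!) = 3 labelled perfect matchings.
For each such perfect matching H, let X_H = 1 if all 2 edges of H are present in G. Then P[X_H = 1] = p^{2} = (3/4)^{2} = 9/16.
By linearity of expectation: E[X] = Σ_H E[X_H] = 3 · p^{2} = 3 · 9/16 = 27/16.
Numerically: E[X] ≈ 1.69.

E[X] = 3 · (3/4)^{2} = 27/16 ≈ 1.69.


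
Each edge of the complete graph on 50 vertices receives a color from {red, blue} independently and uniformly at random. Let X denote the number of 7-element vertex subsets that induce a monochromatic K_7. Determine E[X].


Let X = Σ_S X_S over the C(50, 7) = 99884400 subsets S of size 7, where X_S = 1 if the K_7 on S is monochromatic.
For a fixed S, the K_7 on S has C(7, 2) = 21 edges. P[all 21 edges red] = (1/2)^21, and likewise for blue, so P[monochromatic] = 2·(1/2)^21 = 2^{1 − 21} = 1/1048576.
Summing: E[X] = C(50, 7) · 2^{1 − 21} = 99884400 · 1/1048576 = 6242775/65536.
Numerically: E[X] ≈ 95.2572.

E[X] = C(50,7)·2^(1−C(7,2)) = 6242775/65536 ≈ 95.2572.


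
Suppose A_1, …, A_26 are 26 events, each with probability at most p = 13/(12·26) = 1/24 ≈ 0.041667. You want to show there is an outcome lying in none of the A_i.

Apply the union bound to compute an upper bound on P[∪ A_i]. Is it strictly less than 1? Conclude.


Union bound: P[∪_{i=1}^{26} A_i] ≤ Σ_i P[A_i] ≤ 26·p = 26·(1/24) = 13/12.
Numerically: 13/12 ≈ 1.083333.
Is 13/12 < 1? NO.
Since the bound 13/12 is ≥ 1, the union bound is uninformative here; it does NOT by itself certify existence.

26·p = 13/12 ≈ 1.083333; existence NOT certified by the union bound.


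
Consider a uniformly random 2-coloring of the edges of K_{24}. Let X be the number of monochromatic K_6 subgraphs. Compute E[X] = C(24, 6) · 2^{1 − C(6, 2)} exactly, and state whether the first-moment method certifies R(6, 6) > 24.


E[X] = C(24, 6) · 2^{1 − 15} = 134596 · 2^{−14} = 134596/16384.
As a reduced fraction: E[X] = 33649/4096 ≈ 8.2151.
Is E[X] < 1? NO.
Since E[X] ≥ 1, the first-moment bound is inconclusive at n = 24; it does NOT by itself certify R(6, 6) > 24.

E[X] = 33649/4096 ≈ 8.2151; E[X] ≥ 1; first-moment method inconclusive here.


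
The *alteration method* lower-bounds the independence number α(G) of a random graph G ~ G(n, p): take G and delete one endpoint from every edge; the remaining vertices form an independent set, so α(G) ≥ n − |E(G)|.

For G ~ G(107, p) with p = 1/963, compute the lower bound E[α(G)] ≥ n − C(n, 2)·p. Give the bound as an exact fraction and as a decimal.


E[|E(G)|] = C(107, 2)·p = 5671 · (1/963) = 53/9.
E[α(G)] ≥ n − E[|E(G)|] = 107 − 53/9 = 910/9.
Numerically: ≈ 101.1111.
(This is only a lower bound; the true E[α(G)] may be larger.)

E[α(G)] ≥ 910/9 ≈ 101.1111.


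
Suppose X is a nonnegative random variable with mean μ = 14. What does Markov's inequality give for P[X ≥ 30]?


μ = E[X] = 14, a = 30.
Markov: P[X ≥ 30] ≤ μ/a = (14)/30 = 7/15.
Numerically: ≈ 0.467.
(Since a = 30 > μ = 14.000, the bound 7/15 is < 1 and informative.)

P[X ≥ 30] ≤ 7/15 ≈ 0.467.


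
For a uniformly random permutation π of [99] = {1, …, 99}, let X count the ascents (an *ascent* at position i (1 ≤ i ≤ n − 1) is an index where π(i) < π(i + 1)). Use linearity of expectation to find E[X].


Write X = Σ X_I over i = 1, …, 98, with X_I the indicator of one ascent.
There are 98 indicators.
For each fixed i, the pair (π(i), π(i+1)) is a uniformly random ordered pair of distinct values from {1, …, 99}; by symmetry P[π(i) < π(i+1)] = 1/2.
By linearity: E[X] = 98 · (1/2) = (99 − 1) · (1/2) = 49 ≈ 49.000.

E[X] = 49 = 49.000.


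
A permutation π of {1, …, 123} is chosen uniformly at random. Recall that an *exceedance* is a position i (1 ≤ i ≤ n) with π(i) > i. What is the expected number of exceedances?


Write X = Σ_{i=1}^{123} X_i, where X_i = 1_{π(i) > i}.
For each fixed i, π(i) is uniform over {1, …, 123} (marginal of a uniform permutation), so P[π(i) > i] = (n − i)/n. Summing: Σ_{i=1}^{123} (n − i)/n = (0 + 1 + … + 122)/123 = 123(123 − 1)/(2·123) = (123 − 1)/2.
Hence E[X] = Σ_{i=1}^{123} (123 − i)/123 = 61 ≈ 61.000000.

E[X] = 61 = 61.000000.


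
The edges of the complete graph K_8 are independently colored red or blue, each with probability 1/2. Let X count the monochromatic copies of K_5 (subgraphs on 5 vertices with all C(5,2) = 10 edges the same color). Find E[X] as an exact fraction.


Let X = Σ_S X_S over the C(8, 5) = 56 subsets S of size 5, where X_S = 1 if the K_5 on S is monochromatic.
For a fixed S, the K_5 on S has C(5, 2) = 10 edges. P[all 10 edges red] = (1/2)^10, and likewise for blue, so P[monochromatic] = 2·(1/2)^10 = 2^{1 − 10} = 1/512.
By linearity: E[X] = C(8, 5) · 2^{1 − 10} = 56 · 1/512 = 7/64.
Numerically: E[X] ≈ 0.109.

E[X] = C(8,5)·2^(1−C(5,2)) = 7/64 ≈ 0.109.


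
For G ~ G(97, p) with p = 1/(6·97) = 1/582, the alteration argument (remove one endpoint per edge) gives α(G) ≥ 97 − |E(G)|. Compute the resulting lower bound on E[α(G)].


E[|E(G)|] = C(97, 2)·p = 4656 · (1/582) = 8.
E[α(G)] ≥ n − E[|E(G)|] = 97 − 8 = 89.
Numerically: ≈ 89.000.
(This is only a lower bound; the true E[α(G)] may be larger.)

E[α(G)] ≥ 89 ≈ 89.000.


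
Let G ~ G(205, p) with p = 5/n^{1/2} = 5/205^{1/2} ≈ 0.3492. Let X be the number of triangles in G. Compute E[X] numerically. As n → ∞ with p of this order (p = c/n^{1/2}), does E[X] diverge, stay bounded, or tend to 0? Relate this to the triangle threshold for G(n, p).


Number of potential triangles: C(205, 3) = 1414910.
Each occurs with probability p³ ≈ (0.3492)³ ≈ 4.258721e-02.
By linearity: E[X] = C(205, 3)·p³ ≈ 1414910 · 4.258721e-02 ≈ 60257.0738.
Since α = 1/2 < 1, p = c/n^{1/2} ≫ 1/n is above the triangle threshold p ~ 1/n. Asymptotically E[X] ~ (c³/6)·n^{3(1−α)} = (5³/6)·n^{1.5} → ∞; triangles are abundant w.h.p.

E[X] ≈ 60257.0738; in regime p = Θ(1/n^{1/2}) E[X] diverges (above the triangle threshold p ~ 1/n).
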